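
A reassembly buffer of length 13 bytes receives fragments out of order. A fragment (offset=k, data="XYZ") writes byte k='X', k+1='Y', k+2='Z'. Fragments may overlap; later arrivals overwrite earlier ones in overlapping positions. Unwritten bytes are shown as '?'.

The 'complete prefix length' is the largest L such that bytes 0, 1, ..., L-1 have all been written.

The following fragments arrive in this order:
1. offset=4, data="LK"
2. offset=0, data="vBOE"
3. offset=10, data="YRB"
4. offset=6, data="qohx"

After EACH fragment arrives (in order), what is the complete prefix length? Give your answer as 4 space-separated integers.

Fragment 1: offset=4 data="LK" -> buffer=????LK??????? -> prefix_len=0
Fragment 2: offset=0 data="vBOE" -> buffer=vBOELK??????? -> prefix_len=6
Fragment 3: offset=10 data="YRB" -> buffer=vBOELK????YRB -> prefix_len=6
Fragment 4: offset=6 data="qohx" -> buffer=vBOELKqohxYRB -> prefix_len=13

Answer: 0 6 6 13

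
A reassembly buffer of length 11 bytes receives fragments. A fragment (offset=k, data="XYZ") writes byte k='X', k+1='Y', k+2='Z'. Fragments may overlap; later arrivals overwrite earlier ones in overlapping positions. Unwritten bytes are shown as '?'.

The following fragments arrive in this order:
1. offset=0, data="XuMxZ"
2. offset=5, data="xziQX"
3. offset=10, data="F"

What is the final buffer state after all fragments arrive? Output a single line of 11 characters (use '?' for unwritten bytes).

Answer: XuMxZxziQXF

Derivation:
Fragment 1: offset=0 data="XuMxZ" -> buffer=XuMxZ??????
Fragment 2: offset=5 data="xziQX" -> buffer=XuMxZxziQX?
Fragment 3: offset=10 data="F" -> buffer=XuMxZxziQXF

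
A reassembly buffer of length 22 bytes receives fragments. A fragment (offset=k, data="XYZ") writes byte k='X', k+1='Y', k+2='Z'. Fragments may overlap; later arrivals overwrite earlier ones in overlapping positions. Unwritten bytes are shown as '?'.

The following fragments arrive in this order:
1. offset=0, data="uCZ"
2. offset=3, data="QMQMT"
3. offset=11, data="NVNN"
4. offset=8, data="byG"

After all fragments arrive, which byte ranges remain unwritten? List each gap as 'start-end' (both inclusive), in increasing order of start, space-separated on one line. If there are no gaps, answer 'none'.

Fragment 1: offset=0 len=3
Fragment 2: offset=3 len=5
Fragment 3: offset=11 len=4
Fragment 4: offset=8 len=3
Gaps: 15-21

Answer: 15-21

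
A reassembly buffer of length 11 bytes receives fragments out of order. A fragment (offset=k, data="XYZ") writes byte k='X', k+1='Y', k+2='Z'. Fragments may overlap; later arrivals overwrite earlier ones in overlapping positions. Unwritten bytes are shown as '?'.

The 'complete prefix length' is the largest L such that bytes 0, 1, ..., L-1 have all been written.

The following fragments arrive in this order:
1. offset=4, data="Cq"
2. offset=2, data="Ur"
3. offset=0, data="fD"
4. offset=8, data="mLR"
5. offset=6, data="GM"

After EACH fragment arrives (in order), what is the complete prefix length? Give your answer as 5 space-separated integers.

Fragment 1: offset=4 data="Cq" -> buffer=????Cq????? -> prefix_len=0
Fragment 2: offset=2 data="Ur" -> buffer=??UrCq????? -> prefix_len=0
Fragment 3: offset=0 data="fD" -> buffer=fDUrCq????? -> prefix_len=6
Fragment 4: offset=8 data="mLR" -> buffer=fDUrCq??mLR -> prefix_len=6
Fragment 5: offset=6 data="GM" -> buffer=fDUrCqGMmLR -> prefix_len=11

Answer: 0 0 6 6 11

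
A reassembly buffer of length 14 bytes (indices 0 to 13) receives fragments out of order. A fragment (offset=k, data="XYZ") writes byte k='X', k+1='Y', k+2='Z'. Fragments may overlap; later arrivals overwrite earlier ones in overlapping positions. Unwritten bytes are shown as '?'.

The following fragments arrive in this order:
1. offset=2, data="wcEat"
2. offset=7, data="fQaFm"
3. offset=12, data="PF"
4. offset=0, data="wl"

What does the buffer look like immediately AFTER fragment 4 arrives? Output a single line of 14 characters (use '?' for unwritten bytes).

Answer: wlwcEatfQaFmPF

Derivation:
Fragment 1: offset=2 data="wcEat" -> buffer=??wcEat???????
Fragment 2: offset=7 data="fQaFm" -> buffer=??wcEatfQaFm??
Fragment 3: offset=12 data="PF" -> buffer=??wcEatfQaFmPF
Fragment 4: offset=0 data="wl" -> buffer=wlwcEatfQaFmPF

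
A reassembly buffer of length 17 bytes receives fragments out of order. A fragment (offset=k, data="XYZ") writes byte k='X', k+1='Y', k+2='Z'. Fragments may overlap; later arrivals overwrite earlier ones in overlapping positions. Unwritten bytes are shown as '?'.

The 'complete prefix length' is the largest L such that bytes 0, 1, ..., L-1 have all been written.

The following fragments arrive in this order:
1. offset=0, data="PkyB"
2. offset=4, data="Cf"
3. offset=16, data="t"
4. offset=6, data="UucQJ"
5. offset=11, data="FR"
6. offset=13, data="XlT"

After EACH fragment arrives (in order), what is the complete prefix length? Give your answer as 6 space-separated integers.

Fragment 1: offset=0 data="PkyB" -> buffer=PkyB????????????? -> prefix_len=4
Fragment 2: offset=4 data="Cf" -> buffer=PkyBCf??????????? -> prefix_len=6
Fragment 3: offset=16 data="t" -> buffer=PkyBCf??????????t -> prefix_len=6
Fragment 4: offset=6 data="UucQJ" -> buffer=PkyBCfUucQJ?????t -> prefix_len=11
Fragment 5: offset=11 data="FR" -> buffer=PkyBCfUucQJFR???t -> prefix_len=13
Fragment 6: offset=13 data="XlT" -> buffer=PkyBCfUucQJFRXlTt -> prefix_len=17

Answer: 4 6 6 11 13 17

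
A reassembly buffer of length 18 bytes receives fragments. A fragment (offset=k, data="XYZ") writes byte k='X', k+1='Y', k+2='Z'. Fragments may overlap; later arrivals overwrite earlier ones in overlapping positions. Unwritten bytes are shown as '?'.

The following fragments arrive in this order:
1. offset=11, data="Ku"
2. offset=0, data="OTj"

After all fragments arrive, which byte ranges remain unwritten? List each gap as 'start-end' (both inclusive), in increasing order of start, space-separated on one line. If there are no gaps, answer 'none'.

Answer: 3-10 13-17

Derivation:
Fragment 1: offset=11 len=2
Fragment 2: offset=0 len=3
Gaps: 3-10 13-17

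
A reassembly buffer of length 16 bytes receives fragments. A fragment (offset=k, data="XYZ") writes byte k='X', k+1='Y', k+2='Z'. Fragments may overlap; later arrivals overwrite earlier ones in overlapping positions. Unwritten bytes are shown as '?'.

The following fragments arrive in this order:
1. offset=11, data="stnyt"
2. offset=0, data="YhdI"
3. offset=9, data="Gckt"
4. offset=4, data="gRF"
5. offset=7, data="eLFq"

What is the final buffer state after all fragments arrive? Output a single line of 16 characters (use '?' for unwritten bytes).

Fragment 1: offset=11 data="stnyt" -> buffer=???????????stnyt
Fragment 2: offset=0 data="YhdI" -> buffer=YhdI???????stnyt
Fragment 3: offset=9 data="Gckt" -> buffer=YhdI?????Gcktnyt
Fragment 4: offset=4 data="gRF" -> buffer=YhdIgRF??Gcktnyt
Fragment 5: offset=7 data="eLFq" -> buffer=YhdIgRFeLFqktnyt

Answer: YhdIgRFeLFqktnyt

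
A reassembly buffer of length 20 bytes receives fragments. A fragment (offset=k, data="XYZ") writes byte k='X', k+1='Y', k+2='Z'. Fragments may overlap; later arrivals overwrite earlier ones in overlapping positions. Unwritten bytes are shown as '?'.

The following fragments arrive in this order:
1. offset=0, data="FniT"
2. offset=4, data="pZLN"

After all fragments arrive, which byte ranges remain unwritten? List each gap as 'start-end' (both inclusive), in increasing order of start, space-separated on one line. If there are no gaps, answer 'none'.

Fragment 1: offset=0 len=4
Fragment 2: offset=4 len=4
Gaps: 8-19

Answer: 8-19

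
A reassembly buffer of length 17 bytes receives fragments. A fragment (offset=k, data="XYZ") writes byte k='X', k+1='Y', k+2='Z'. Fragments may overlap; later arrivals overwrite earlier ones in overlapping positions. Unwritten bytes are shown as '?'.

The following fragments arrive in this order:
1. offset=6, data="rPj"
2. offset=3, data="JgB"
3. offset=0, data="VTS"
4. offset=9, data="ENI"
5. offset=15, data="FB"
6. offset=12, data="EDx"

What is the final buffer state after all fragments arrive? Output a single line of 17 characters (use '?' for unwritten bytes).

Fragment 1: offset=6 data="rPj" -> buffer=??????rPj????????
Fragment 2: offset=3 data="JgB" -> buffer=???JgBrPj????????
Fragment 3: offset=0 data="VTS" -> buffer=VTSJgBrPj????????
Fragment 4: offset=9 data="ENI" -> buffer=VTSJgBrPjENI?????
Fragment 5: offset=15 data="FB" -> buffer=VTSJgBrPjENI???FB
Fragment 6: offset=12 data="EDx" -> buffer=VTSJgBrPjENIEDxFB

Answer: VTSJgBrPjENIEDxFB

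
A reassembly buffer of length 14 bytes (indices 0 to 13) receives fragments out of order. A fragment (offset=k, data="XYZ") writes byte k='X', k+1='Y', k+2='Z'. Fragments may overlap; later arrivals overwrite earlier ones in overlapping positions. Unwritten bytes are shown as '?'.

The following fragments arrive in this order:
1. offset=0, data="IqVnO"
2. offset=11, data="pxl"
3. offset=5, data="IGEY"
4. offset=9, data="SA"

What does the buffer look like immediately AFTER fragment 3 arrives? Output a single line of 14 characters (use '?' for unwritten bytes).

Fragment 1: offset=0 data="IqVnO" -> buffer=IqVnO?????????
Fragment 2: offset=11 data="pxl" -> buffer=IqVnO??????pxl
Fragment 3: offset=5 data="IGEY" -> buffer=IqVnOIGEY??pxl

Answer: IqVnOIGEY??pxl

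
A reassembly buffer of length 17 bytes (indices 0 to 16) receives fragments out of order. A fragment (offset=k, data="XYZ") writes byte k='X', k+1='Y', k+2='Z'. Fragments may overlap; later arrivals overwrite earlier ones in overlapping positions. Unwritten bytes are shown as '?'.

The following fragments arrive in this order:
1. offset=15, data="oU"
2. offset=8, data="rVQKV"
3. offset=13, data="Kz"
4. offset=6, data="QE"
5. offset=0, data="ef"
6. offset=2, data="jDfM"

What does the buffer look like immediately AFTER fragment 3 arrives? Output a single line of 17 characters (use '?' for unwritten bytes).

Fragment 1: offset=15 data="oU" -> buffer=???????????????oU
Fragment 2: offset=8 data="rVQKV" -> buffer=????????rVQKV??oU
Fragment 3: offset=13 data="Kz" -> buffer=????????rVQKVKzoU

Answer: ????????rVQKVKzoU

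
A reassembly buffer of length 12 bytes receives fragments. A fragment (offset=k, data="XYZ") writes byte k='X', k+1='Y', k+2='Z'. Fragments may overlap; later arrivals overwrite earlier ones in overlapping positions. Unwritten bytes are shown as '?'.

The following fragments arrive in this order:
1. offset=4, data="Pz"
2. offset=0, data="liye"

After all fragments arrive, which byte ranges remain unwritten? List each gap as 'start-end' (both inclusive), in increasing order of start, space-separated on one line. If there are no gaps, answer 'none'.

Fragment 1: offset=4 len=2
Fragment 2: offset=0 len=4
Gaps: 6-11

Answer: 6-11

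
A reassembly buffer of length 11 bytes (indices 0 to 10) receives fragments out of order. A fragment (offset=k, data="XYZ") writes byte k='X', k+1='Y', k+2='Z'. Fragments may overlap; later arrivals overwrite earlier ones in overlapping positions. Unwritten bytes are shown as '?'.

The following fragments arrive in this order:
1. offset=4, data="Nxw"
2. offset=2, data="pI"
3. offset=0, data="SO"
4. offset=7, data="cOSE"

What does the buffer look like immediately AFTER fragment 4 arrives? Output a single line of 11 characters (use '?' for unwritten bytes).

Fragment 1: offset=4 data="Nxw" -> buffer=????Nxw????
Fragment 2: offset=2 data="pI" -> buffer=??pINxw????
Fragment 3: offset=0 data="SO" -> buffer=SOpINxw????
Fragment 4: offset=7 data="cOSE" -> buffer=SOpINxwcOSE

Answer: SOpINxwcOSE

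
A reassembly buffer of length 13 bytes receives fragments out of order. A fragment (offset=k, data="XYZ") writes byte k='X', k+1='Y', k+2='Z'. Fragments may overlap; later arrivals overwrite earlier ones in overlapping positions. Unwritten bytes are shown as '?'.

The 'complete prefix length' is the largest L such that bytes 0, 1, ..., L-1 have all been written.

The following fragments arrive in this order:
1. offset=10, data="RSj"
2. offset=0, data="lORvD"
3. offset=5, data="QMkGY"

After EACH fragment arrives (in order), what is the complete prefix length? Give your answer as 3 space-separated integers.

Fragment 1: offset=10 data="RSj" -> buffer=??????????RSj -> prefix_len=0
Fragment 2: offset=0 data="lORvD" -> buffer=lORvD?????RSj -> prefix_len=5
Fragment 3: offset=5 data="QMkGY" -> buffer=lORvDQMkGYRSj -> prefix_len=13

Answer: 0 5 13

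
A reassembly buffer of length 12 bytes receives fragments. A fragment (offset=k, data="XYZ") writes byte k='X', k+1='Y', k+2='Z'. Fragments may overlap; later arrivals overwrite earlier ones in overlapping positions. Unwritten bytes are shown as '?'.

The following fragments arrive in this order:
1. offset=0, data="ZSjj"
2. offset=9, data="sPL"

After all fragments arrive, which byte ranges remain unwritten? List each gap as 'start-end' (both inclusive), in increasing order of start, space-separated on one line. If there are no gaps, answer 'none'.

Answer: 4-8

Derivation:
Fragment 1: offset=0 len=4
Fragment 2: offset=9 len=3
Gaps: 4-8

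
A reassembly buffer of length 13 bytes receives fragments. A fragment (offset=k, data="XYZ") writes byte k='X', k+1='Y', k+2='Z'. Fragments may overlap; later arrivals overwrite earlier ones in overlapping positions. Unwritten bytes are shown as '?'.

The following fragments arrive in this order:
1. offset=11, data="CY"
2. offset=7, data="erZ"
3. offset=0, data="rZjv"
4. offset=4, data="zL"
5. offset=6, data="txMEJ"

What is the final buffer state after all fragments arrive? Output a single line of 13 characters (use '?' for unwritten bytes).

Answer: rZjvzLtxMEJCY

Derivation:
Fragment 1: offset=11 data="CY" -> buffer=???????????CY
Fragment 2: offset=7 data="erZ" -> buffer=???????erZ?CY
Fragment 3: offset=0 data="rZjv" -> buffer=rZjv???erZ?CY
Fragment 4: offset=4 data="zL" -> buffer=rZjvzL?erZ?CY
Fragment 5: offset=6 data="txMEJ" -> buffer=rZjvzLtxMEJCY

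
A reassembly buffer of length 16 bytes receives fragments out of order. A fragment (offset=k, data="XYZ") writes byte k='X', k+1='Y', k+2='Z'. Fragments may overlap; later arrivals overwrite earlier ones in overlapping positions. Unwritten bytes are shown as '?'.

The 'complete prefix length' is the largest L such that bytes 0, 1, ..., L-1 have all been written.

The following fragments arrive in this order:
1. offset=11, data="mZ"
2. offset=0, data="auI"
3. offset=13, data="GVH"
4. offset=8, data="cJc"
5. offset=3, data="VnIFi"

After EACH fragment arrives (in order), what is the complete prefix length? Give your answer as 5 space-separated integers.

Answer: 0 3 3 3 16

Derivation:
Fragment 1: offset=11 data="mZ" -> buffer=???????????mZ??? -> prefix_len=0
Fragment 2: offset=0 data="auI" -> buffer=auI????????mZ??? -> prefix_len=3
Fragment 3: offset=13 data="GVH" -> buffer=auI????????mZGVH -> prefix_len=3
Fragment 4: offset=8 data="cJc" -> buffer=auI?????cJcmZGVH -> prefix_len=3
Fragment 5: offset=3 data="VnIFi" -> buffer=auIVnIFicJcmZGVH -> prefix_len=16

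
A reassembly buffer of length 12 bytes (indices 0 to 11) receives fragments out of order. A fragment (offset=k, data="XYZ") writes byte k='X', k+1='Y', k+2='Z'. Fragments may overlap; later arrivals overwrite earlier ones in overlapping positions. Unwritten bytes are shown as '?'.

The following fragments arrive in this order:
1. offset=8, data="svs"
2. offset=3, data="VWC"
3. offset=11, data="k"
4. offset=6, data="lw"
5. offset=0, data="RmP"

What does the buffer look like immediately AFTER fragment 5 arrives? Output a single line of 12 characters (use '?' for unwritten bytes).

Answer: RmPVWClwsvsk

Derivation:
Fragment 1: offset=8 data="svs" -> buffer=????????svs?
Fragment 2: offset=3 data="VWC" -> buffer=???VWC??svs?
Fragment 3: offset=11 data="k" -> buffer=???VWC??svsk
Fragment 4: offset=6 data="lw" -> buffer=???VWClwsvsk
Fragment 5: offset=0 data="RmP" -> buffer=RmPVWClwsvsk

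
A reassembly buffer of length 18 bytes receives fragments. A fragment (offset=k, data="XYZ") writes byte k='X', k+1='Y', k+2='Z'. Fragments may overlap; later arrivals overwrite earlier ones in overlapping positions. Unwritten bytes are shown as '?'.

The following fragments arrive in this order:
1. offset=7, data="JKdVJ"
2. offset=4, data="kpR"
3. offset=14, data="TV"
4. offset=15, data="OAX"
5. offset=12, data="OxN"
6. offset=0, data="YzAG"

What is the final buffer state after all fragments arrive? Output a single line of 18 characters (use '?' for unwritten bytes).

Answer: YzAGkpRJKdVJOxNOAX

Derivation:
Fragment 1: offset=7 data="JKdVJ" -> buffer=???????JKdVJ??????
Fragment 2: offset=4 data="kpR" -> buffer=????kpRJKdVJ??????
Fragment 3: offset=14 data="TV" -> buffer=????kpRJKdVJ??TV??
Fragment 4: offset=15 data="OAX" -> buffer=????kpRJKdVJ??TOAX
Fragment 5: offset=12 data="OxN" -> buffer=????kpRJKdVJOxNOAX
Fragment 6: offset=0 data="YzAG" -> buffer=YzAGkpRJKdVJOxNOAX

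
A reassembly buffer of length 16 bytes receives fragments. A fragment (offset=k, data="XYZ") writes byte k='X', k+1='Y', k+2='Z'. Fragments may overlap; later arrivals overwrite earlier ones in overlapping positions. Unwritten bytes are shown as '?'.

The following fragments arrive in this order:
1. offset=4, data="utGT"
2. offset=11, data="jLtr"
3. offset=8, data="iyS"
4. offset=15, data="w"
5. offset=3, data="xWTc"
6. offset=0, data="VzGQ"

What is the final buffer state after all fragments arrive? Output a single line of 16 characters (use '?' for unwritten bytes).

Answer: VzGQWTcTiySjLtrw

Derivation:
Fragment 1: offset=4 data="utGT" -> buffer=????utGT????????
Fragment 2: offset=11 data="jLtr" -> buffer=????utGT???jLtr?
Fragment 3: offset=8 data="iyS" -> buffer=????utGTiySjLtr?
Fragment 4: offset=15 data="w" -> buffer=????utGTiySjLtrw
Fragment 5: offset=3 data="xWTc" -> buffer=???xWTcTiySjLtrw
Fragment 6: offset=0 data="VzGQ" -> buffer=VzGQWTcTiySjLtrw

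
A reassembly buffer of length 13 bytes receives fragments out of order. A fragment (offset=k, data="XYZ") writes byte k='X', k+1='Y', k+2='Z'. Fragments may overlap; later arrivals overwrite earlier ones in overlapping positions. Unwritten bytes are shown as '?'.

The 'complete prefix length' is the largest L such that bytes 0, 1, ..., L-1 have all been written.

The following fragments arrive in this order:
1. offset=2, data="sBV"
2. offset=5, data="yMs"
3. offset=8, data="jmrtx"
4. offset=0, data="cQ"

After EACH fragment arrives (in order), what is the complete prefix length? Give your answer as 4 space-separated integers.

Fragment 1: offset=2 data="sBV" -> buffer=??sBV???????? -> prefix_len=0
Fragment 2: offset=5 data="yMs" -> buffer=??sBVyMs????? -> prefix_len=0
Fragment 3: offset=8 data="jmrtx" -> buffer=??sBVyMsjmrtx -> prefix_len=0
Fragment 4: offset=0 data="cQ" -> buffer=cQsBVyMsjmrtx -> prefix_len=13

Answer: 0 0 0 13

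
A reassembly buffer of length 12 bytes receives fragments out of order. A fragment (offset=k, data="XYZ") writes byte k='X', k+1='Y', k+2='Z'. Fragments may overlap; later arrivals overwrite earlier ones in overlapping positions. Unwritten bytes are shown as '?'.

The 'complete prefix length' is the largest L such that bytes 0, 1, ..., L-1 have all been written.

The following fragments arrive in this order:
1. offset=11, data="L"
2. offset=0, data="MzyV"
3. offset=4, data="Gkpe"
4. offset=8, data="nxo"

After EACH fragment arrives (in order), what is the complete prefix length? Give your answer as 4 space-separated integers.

Fragment 1: offset=11 data="L" -> buffer=???????????L -> prefix_len=0
Fragment 2: offset=0 data="MzyV" -> buffer=MzyV???????L -> prefix_len=4
Fragment 3: offset=4 data="Gkpe" -> buffer=MzyVGkpe???L -> prefix_len=8
Fragment 4: offset=8 data="nxo" -> buffer=MzyVGkpenxoL -> prefix_len=12

Answer: 0 4 8 12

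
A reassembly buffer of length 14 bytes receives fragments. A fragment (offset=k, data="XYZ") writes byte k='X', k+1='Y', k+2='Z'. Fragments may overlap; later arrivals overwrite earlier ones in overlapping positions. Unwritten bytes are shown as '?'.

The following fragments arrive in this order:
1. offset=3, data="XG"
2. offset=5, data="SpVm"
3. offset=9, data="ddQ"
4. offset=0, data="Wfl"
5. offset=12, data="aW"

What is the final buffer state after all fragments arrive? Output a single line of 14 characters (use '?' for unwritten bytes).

Answer: WflXGSpVmddQaW

Derivation:
Fragment 1: offset=3 data="XG" -> buffer=???XG?????????
Fragment 2: offset=5 data="SpVm" -> buffer=???XGSpVm?????
Fragment 3: offset=9 data="ddQ" -> buffer=???XGSpVmddQ??
Fragment 4: offset=0 data="Wfl" -> buffer=WflXGSpVmddQ??
Fragment 5: offset=12 data="aW" -> buffer=WflXGSpVmddQaW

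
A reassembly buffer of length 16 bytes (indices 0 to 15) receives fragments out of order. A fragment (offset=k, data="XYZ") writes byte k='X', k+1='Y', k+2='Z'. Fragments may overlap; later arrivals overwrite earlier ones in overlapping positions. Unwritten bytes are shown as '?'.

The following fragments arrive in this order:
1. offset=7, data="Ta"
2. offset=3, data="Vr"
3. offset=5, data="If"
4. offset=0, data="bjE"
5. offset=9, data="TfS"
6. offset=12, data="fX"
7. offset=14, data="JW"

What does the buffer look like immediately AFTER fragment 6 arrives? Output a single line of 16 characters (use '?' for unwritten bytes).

Answer: bjEVrIfTaTfSfX??

Derivation:
Fragment 1: offset=7 data="Ta" -> buffer=???????Ta???????
Fragment 2: offset=3 data="Vr" -> buffer=???Vr??Ta???????
Fragment 3: offset=5 data="If" -> buffer=???VrIfTa???????
Fragment 4: offset=0 data="bjE" -> buffer=bjEVrIfTa???????
Fragment 5: offset=9 data="TfS" -> buffer=bjEVrIfTaTfS????
Fragment 6: offset=12 data="fX" -> buffer=bjEVrIfTaTfSfX??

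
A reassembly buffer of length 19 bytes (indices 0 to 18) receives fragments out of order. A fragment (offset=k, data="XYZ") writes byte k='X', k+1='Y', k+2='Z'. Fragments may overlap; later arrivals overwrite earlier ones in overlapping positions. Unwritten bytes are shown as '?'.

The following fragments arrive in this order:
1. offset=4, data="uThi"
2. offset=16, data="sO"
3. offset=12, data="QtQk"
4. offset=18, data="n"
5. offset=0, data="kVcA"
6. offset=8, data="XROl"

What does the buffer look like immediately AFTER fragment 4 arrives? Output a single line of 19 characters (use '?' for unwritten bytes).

Fragment 1: offset=4 data="uThi" -> buffer=????uThi???????????
Fragment 2: offset=16 data="sO" -> buffer=????uThi????????sO?
Fragment 3: offset=12 data="QtQk" -> buffer=????uThi????QtQksO?
Fragment 4: offset=18 data="n" -> buffer=????uThi????QtQksOn

Answer: ????uThi????QtQksOn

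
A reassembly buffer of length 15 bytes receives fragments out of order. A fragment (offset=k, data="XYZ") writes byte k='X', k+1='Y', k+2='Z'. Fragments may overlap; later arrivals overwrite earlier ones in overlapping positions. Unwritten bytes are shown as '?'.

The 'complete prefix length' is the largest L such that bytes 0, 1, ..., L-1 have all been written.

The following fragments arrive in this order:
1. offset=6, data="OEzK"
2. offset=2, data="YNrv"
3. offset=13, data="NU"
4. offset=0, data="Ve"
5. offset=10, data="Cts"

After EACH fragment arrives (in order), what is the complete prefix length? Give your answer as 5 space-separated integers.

Fragment 1: offset=6 data="OEzK" -> buffer=??????OEzK????? -> prefix_len=0
Fragment 2: offset=2 data="YNrv" -> buffer=??YNrvOEzK????? -> prefix_len=0
Fragment 3: offset=13 data="NU" -> buffer=??YNrvOEzK???NU -> prefix_len=0
Fragment 4: offset=0 data="Ve" -> buffer=VeYNrvOEzK???NU -> prefix_len=10
Fragment 5: offset=10 data="Cts" -> buffer=VeYNrvOEzKCtsNU -> prefix_len=15

Answer: 0 0 0 10 15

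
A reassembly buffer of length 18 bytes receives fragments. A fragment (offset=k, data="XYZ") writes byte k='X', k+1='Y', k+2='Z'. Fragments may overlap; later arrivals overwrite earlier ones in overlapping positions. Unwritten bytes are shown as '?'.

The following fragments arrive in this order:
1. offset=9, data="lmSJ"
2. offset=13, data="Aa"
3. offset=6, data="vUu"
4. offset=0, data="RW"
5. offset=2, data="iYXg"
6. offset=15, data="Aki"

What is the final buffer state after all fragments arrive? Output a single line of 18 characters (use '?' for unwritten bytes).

Fragment 1: offset=9 data="lmSJ" -> buffer=?????????lmSJ?????
Fragment 2: offset=13 data="Aa" -> buffer=?????????lmSJAa???
Fragment 3: offset=6 data="vUu" -> buffer=??????vUulmSJAa???
Fragment 4: offset=0 data="RW" -> buffer=RW????vUulmSJAa???
Fragment 5: offset=2 data="iYXg" -> buffer=RWiYXgvUulmSJAa???
Fragment 6: offset=15 data="Aki" -> buffer=RWiYXgvUulmSJAaAki

Answer: RWiYXgvUulmSJAaAki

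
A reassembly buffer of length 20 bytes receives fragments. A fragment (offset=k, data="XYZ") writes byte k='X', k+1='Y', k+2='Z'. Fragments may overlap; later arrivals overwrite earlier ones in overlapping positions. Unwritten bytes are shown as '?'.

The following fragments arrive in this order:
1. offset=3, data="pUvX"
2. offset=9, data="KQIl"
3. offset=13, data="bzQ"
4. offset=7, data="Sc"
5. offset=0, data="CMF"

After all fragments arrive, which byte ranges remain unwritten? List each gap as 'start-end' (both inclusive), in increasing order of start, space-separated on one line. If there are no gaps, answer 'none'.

Fragment 1: offset=3 len=4
Fragment 2: offset=9 len=4
Fragment 3: offset=13 len=3
Fragment 4: offset=7 len=2
Fragment 5: offset=0 len=3
Gaps: 16-19

Answer: 16-19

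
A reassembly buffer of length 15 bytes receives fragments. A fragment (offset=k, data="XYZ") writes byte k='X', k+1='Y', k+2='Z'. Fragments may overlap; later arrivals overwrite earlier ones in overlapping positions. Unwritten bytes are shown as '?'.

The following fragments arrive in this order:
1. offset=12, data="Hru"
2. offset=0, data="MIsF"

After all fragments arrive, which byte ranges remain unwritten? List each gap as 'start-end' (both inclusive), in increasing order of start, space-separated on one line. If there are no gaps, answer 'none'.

Answer: 4-11

Derivation:
Fragment 1: offset=12 len=3
Fragment 2: offset=0 len=4
Gaps: 4-11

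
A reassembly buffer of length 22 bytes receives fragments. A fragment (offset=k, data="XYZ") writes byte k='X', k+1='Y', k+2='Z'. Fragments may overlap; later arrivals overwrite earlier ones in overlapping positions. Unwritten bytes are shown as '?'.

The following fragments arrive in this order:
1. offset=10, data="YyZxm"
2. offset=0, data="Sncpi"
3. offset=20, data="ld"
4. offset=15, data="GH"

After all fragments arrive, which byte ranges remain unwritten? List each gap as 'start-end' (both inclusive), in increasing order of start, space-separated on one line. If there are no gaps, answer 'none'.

Answer: 5-9 17-19

Derivation:
Fragment 1: offset=10 len=5
Fragment 2: offset=0 len=5
Fragment 3: offset=20 len=2
Fragment 4: offset=15 len=2
Gaps: 5-9 17-19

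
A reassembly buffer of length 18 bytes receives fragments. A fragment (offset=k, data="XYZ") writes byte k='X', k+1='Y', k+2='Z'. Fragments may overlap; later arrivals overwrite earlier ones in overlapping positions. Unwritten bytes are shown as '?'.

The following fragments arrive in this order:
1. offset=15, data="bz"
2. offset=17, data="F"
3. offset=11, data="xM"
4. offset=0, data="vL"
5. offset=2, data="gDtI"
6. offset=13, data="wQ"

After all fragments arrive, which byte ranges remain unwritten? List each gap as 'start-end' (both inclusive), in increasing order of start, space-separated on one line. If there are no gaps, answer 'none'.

Fragment 1: offset=15 len=2
Fragment 2: offset=17 len=1
Fragment 3: offset=11 len=2
Fragment 4: offset=0 len=2
Fragment 5: offset=2 len=4
Fragment 6: offset=13 len=2
Gaps: 6-10

Answer: 6-10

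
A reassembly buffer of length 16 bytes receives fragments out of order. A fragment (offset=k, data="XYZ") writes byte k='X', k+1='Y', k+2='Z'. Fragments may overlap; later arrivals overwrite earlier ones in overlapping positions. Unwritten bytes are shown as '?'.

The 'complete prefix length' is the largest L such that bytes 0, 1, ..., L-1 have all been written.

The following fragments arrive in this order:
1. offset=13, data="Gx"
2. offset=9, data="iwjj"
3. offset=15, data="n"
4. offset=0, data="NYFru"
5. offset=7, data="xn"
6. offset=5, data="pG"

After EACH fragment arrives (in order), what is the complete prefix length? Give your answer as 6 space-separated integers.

Fragment 1: offset=13 data="Gx" -> buffer=?????????????Gx? -> prefix_len=0
Fragment 2: offset=9 data="iwjj" -> buffer=?????????iwjjGx? -> prefix_len=0
Fragment 3: offset=15 data="n" -> buffer=?????????iwjjGxn -> prefix_len=0
Fragment 4: offset=0 data="NYFru" -> buffer=NYFru????iwjjGxn -> prefix_len=5
Fragment 5: offset=7 data="xn" -> buffer=NYFru??xniwjjGxn -> prefix_len=5
Fragment 6: offset=5 data="pG" -> buffer=NYFrupGxniwjjGxn -> prefix_len=16

Answer: 0 0 0 5 5 16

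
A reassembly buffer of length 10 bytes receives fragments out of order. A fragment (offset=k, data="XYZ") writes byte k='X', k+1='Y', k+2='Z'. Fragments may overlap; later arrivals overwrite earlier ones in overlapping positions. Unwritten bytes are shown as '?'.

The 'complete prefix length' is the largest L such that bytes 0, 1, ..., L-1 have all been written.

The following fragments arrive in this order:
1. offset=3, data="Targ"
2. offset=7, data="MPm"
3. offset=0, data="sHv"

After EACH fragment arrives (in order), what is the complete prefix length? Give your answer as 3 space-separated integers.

Answer: 0 0 10

Derivation:
Fragment 1: offset=3 data="Targ" -> buffer=???Targ??? -> prefix_len=0
Fragment 2: offset=7 data="MPm" -> buffer=???TargMPm -> prefix_len=0
Fragment 3: offset=0 data="sHv" -> buffer=sHvTargMPm -> prefix_len=10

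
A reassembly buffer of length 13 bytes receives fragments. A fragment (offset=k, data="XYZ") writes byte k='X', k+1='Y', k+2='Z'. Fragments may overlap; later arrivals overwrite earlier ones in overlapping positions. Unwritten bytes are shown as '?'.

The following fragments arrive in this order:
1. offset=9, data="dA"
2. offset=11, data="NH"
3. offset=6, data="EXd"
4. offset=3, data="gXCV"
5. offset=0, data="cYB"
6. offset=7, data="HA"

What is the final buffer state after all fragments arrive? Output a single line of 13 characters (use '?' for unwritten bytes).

Fragment 1: offset=9 data="dA" -> buffer=?????????dA??
Fragment 2: offset=11 data="NH" -> buffer=?????????dANH
Fragment 3: offset=6 data="EXd" -> buffer=??????EXddANH
Fragment 4: offset=3 data="gXCV" -> buffer=???gXCVXddANH
Fragment 5: offset=0 data="cYB" -> buffer=cYBgXCVXddANH
Fragment 6: offset=7 data="HA" -> buffer=cYBgXCVHAdANH

Answer: cYBgXCVHAdANH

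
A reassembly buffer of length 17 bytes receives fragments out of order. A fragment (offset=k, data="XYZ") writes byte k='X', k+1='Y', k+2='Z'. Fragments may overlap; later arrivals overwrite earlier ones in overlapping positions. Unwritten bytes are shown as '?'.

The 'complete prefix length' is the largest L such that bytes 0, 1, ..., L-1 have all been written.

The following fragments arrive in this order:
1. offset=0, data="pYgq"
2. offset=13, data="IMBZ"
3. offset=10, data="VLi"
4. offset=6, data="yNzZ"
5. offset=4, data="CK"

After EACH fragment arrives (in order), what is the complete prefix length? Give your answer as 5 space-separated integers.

Fragment 1: offset=0 data="pYgq" -> buffer=pYgq????????????? -> prefix_len=4
Fragment 2: offset=13 data="IMBZ" -> buffer=pYgq?????????IMBZ -> prefix_len=4
Fragment 3: offset=10 data="VLi" -> buffer=pYgq??????VLiIMBZ -> prefix_len=4
Fragment 4: offset=6 data="yNzZ" -> buffer=pYgq??yNzZVLiIMBZ -> prefix_len=4
Fragment 5: offset=4 data="CK" -> buffer=pYgqCKyNzZVLiIMBZ -> prefix_len=17

Answer: 4 4 4 4 17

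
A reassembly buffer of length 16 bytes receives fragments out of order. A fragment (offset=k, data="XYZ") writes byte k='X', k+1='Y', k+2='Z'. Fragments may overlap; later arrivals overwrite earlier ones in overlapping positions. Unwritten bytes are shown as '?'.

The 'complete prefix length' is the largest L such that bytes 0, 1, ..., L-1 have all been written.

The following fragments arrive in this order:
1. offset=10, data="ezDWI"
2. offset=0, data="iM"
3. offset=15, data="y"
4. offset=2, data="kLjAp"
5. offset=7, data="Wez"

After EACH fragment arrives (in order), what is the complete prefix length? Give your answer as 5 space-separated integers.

Answer: 0 2 2 7 16

Derivation:
Fragment 1: offset=10 data="ezDWI" -> buffer=??????????ezDWI? -> prefix_len=0
Fragment 2: offset=0 data="iM" -> buffer=iM????????ezDWI? -> prefix_len=2
Fragment 3: offset=15 data="y" -> buffer=iM????????ezDWIy -> prefix_len=2
Fragment 4: offset=2 data="kLjAp" -> buffer=iMkLjAp???ezDWIy -> prefix_len=7
Fragment 5: offset=7 data="Wez" -> buffer=iMkLjApWezezDWIy -> prefix_len=16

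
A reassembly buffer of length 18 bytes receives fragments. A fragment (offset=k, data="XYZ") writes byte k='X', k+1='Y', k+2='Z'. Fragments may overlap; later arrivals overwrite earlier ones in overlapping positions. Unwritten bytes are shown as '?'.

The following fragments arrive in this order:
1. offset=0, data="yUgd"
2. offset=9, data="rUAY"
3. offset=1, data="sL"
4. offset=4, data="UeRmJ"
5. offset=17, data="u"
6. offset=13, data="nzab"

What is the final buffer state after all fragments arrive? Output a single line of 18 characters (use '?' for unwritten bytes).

Fragment 1: offset=0 data="yUgd" -> buffer=yUgd??????????????
Fragment 2: offset=9 data="rUAY" -> buffer=yUgd?????rUAY?????
Fragment 3: offset=1 data="sL" -> buffer=ysLd?????rUAY?????
Fragment 4: offset=4 data="UeRmJ" -> buffer=ysLdUeRmJrUAY?????
Fragment 5: offset=17 data="u" -> buffer=ysLdUeRmJrUAY????u
Fragment 6: offset=13 data="nzab" -> buffer=ysLdUeRmJrUAYnzabu

Answer: ysLdUeRmJrUAYnzabu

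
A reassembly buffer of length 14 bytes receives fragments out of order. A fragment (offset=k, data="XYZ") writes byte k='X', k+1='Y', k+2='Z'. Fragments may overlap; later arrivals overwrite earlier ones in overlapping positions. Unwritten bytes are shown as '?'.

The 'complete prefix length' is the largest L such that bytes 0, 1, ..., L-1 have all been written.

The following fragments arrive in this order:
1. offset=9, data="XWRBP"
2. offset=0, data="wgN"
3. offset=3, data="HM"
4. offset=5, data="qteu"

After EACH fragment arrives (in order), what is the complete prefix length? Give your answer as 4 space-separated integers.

Answer: 0 3 5 14

Derivation:
Fragment 1: offset=9 data="XWRBP" -> buffer=?????????XWRBP -> prefix_len=0
Fragment 2: offset=0 data="wgN" -> buffer=wgN??????XWRBP -> prefix_len=3
Fragment 3: offset=3 data="HM" -> buffer=wgNHM????XWRBP -> prefix_len=5
Fragment 4: offset=5 data="qteu" -> buffer=wgNHMqteuXWRBP -> prefix_len=14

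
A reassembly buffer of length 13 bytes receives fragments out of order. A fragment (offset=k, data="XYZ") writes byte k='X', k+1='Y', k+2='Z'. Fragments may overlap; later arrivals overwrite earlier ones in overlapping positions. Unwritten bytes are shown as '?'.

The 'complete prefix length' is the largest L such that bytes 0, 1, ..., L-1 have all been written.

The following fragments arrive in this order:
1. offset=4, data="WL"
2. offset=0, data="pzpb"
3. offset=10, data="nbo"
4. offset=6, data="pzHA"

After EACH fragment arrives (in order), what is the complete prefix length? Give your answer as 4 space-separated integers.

Fragment 1: offset=4 data="WL" -> buffer=????WL??????? -> prefix_len=0
Fragment 2: offset=0 data="pzpb" -> buffer=pzpbWL??????? -> prefix_len=6
Fragment 3: offset=10 data="nbo" -> buffer=pzpbWL????nbo -> prefix_len=6
Fragment 4: offset=6 data="pzHA" -> buffer=pzpbWLpzHAnbo -> prefix_len=13

Answer: 0 6 6 13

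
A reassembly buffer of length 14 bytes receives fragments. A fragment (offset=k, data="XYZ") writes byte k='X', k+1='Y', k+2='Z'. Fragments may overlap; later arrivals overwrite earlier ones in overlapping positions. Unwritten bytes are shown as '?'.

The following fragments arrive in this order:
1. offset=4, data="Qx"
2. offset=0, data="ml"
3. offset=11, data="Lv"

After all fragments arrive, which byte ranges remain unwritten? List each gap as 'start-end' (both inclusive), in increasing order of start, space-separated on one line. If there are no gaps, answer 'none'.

Answer: 2-3 6-10 13-13

Derivation:
Fragment 1: offset=4 len=2
Fragment 2: offset=0 len=2
Fragment 3: offset=11 len=2
Gaps: 2-3 6-10 13-13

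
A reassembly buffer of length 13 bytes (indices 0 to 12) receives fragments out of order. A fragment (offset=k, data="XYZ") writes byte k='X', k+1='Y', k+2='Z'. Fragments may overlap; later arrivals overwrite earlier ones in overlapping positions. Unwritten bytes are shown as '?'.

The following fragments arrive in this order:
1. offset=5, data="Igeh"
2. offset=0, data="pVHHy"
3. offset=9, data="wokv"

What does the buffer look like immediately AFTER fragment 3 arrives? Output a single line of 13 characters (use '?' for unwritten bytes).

Fragment 1: offset=5 data="Igeh" -> buffer=?????Igeh????
Fragment 2: offset=0 data="pVHHy" -> buffer=pVHHyIgeh????
Fragment 3: offset=9 data="wokv" -> buffer=pVHHyIgehwokv

Answer: pVHHyIgehwokv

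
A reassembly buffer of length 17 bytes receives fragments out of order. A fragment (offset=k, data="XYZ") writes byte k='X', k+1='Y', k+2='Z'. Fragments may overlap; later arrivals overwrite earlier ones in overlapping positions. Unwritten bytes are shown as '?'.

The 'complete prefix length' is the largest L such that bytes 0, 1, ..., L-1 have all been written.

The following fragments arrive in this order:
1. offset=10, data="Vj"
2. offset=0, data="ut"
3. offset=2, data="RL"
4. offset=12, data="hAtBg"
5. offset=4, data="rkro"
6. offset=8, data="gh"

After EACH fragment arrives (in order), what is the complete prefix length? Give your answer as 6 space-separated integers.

Answer: 0 2 4 4 8 17

Derivation:
Fragment 1: offset=10 data="Vj" -> buffer=??????????Vj????? -> prefix_len=0
Fragment 2: offset=0 data="ut" -> buffer=ut????????Vj????? -> prefix_len=2
Fragment 3: offset=2 data="RL" -> buffer=utRL??????Vj????? -> prefix_len=4
Fragment 4: offset=12 data="hAtBg" -> buffer=utRL??????VjhAtBg -> prefix_len=4
Fragment 5: offset=4 data="rkro" -> buffer=utRLrkro??VjhAtBg -> prefix_len=8
Fragment 6: offset=8 data="gh" -> buffer=utRLrkroghVjhAtBg -> prefix_len=17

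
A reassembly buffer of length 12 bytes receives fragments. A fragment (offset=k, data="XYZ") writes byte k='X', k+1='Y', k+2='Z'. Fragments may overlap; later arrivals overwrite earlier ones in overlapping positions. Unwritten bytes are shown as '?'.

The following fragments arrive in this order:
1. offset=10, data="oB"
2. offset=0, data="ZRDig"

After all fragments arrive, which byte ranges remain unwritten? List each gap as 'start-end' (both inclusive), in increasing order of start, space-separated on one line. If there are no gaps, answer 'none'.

Answer: 5-9

Derivation:
Fragment 1: offset=10 len=2
Fragment 2: offset=0 len=5
Gaps: 5-9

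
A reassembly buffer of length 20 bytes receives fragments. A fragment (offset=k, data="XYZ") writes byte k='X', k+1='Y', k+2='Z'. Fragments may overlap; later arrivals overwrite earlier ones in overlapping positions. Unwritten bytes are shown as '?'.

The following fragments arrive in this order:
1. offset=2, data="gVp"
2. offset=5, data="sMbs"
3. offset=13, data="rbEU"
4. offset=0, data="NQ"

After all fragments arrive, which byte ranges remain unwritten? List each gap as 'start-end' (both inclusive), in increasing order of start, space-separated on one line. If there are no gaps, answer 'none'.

Answer: 9-12 17-19

Derivation:
Fragment 1: offset=2 len=3
Fragment 2: offset=5 len=4
Fragment 3: offset=13 len=4
Fragment 4: offset=0 len=2
Gaps: 9-12 17-19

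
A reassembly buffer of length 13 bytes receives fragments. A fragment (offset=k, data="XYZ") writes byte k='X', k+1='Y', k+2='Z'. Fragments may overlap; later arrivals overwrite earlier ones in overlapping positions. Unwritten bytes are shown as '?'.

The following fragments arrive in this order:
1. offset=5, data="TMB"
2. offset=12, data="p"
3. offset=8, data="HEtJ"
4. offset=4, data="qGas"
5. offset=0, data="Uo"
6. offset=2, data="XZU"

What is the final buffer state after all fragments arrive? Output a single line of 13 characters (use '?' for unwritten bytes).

Fragment 1: offset=5 data="TMB" -> buffer=?????TMB?????
Fragment 2: offset=12 data="p" -> buffer=?????TMB????p
Fragment 3: offset=8 data="HEtJ" -> buffer=?????TMBHEtJp
Fragment 4: offset=4 data="qGas" -> buffer=????qGasHEtJp
Fragment 5: offset=0 data="Uo" -> buffer=Uo??qGasHEtJp
Fragment 6: offset=2 data="XZU" -> buffer=UoXZUGasHEtJp

Answer: UoXZUGasHEtJp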